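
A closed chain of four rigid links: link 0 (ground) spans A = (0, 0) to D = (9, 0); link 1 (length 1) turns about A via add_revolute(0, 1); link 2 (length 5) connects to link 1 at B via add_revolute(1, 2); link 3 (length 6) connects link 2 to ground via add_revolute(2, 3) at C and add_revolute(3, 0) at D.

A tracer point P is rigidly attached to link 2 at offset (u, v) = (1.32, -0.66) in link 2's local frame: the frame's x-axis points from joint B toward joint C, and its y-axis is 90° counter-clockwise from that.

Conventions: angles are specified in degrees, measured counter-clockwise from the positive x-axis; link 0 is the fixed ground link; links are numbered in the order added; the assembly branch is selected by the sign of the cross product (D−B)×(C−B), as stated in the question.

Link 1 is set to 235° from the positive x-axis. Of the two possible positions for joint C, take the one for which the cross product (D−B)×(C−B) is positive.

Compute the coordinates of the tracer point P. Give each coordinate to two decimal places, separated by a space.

A=(0,0), D=(9.00,0)
B = A + 1.00·(cos235°, sin235°) = (-0.5736, -0.8192)
|BD| = 9.6086
circle(B,5.00) ∩ circle(D,6.00): a=4.2319, h=2.6629
  candidates: C₊=(3.4159,2.1949) cross=25.587; C₋=(3.8699,-3.1116) cross=-25.587
  branch + wants cross > 0 → take C=(3.4159,2.1949) (cross=25.587)
ex = (C−B)/|BC| = (0.7979,0.6028); ey = (-0.6028,0.7979)
P = B + 1.32·ex + -0.66·ey = (0.8775,-0.5501)

0.88 -0.55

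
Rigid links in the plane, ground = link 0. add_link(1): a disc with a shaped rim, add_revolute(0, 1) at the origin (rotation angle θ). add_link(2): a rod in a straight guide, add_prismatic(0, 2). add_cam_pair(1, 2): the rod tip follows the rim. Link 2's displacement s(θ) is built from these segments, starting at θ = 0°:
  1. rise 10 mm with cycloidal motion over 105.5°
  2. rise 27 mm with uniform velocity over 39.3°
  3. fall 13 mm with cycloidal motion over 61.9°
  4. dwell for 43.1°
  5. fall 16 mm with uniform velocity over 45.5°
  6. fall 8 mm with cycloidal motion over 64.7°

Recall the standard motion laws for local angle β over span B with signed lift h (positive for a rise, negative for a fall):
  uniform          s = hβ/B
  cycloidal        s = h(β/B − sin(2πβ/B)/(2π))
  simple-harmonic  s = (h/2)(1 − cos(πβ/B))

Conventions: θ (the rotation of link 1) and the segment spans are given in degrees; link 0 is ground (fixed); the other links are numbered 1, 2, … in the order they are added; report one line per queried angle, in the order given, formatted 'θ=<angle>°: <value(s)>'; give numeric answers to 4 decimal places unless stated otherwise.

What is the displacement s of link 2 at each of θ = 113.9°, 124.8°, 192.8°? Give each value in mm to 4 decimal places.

segment 1 (0° to 105.5°, cycloidal, h = 10) is passed completely: s = 0.0000 + (10) = 10.0000
θ = 113.9° falls in segment 2 (105.5° to 144.8°, uniform, h = 27): β = 113.9 − 105.5 = 8.4°, B = 39.3°; Δs = 27·8.4/39.3 = 5.7710; s = 10.0000 + 5.7710 = 15.7710
θ = 124.8° falls in segment 2 (105.5° to 144.8°, uniform, h = 27): β = 124.8 − 105.5 = 19.3°, B = 39.3°; Δs = 27·19.3/39.3 = 13.2595; s = 10.0000 + 13.2595 = 23.2595
segment 2 (105.5° to 144.8°, uniform, h = 27) is passed completely: s = 10.0000 + (27) = 37.0000
θ = 192.8° falls in segment 3 (144.8° to 206.7°, cycloidal, h = -13): β = 192.8 − 144.8 = 48°, B = 61.9°; Δs = -13·(0.7754 − sin(2π·0.7754)/(2π)) = -12.1234; s = 37.0000 − 12.1234 = 24.8766

θ=113.9°: 15.7710
θ=124.8°: 23.2595
θ=192.8°: 24.8766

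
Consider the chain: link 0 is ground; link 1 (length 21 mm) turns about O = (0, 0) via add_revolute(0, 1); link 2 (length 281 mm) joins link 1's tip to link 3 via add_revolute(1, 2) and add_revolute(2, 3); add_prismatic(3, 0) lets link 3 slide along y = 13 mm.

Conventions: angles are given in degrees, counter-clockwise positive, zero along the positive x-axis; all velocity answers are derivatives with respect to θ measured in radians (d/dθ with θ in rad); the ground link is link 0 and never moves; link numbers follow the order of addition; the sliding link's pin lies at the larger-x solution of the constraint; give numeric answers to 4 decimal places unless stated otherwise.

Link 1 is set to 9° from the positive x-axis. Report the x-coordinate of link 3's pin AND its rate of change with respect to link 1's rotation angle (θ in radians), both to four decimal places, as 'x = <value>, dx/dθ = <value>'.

geometry: r = 21 mm, L = 281 mm, e = 13 mm
crank pin P = (r cos θ, r sin θ) = (20.741455, 3.285124)
h = r sin θ − e = 3.285124 − 13 = -9.714876
x = r cos θ + √(L² − h²) = 20.741455 + 280.832016 = 301.573471
dx/dθ = −r sin θ − h·r cos θ/√(L² − h²) (θ in radians; h = -9.714876) = -2.567611

x = 301.5735, dx/dθ = -2.5676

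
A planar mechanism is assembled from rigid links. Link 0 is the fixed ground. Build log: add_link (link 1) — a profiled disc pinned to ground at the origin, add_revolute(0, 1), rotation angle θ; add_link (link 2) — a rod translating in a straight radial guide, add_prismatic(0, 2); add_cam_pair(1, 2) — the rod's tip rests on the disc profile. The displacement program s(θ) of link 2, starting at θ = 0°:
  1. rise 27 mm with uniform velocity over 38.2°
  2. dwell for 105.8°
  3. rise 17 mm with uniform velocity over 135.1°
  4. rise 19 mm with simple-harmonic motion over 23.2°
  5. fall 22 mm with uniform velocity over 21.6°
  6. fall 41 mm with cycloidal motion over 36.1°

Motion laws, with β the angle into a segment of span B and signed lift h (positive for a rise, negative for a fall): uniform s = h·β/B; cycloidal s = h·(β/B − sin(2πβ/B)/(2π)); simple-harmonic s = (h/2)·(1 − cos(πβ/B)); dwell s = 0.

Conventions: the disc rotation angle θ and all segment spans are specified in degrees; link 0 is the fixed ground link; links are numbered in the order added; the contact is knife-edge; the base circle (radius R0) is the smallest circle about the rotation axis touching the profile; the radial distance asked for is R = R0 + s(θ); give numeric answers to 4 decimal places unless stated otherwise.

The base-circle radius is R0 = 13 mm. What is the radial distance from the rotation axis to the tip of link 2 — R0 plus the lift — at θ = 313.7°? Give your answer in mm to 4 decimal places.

seg 1 [0°–38.2°] uniform, h=27: full span → s += 27 → s = 27.0000
seg 2 [38.2°–144°] dwell: s stays 27.0000
seg 3 [144°–279.1°] uniform, h=17: full span → s += 17 → s = 44.0000
seg 4 [279.1°–302.3°] simple-harmonic, h=19: full span → s += 19 → s = 63.0000
seg 5 [302.3°–323.9°] uniform, h=-22: θ=313.7° here. β=11.4, B=21.6. -22·11.4/21.6 = -11.6111 → s = 51.3889
R = R0 + s = 13 + 51.3889 = 64.3889

64.3889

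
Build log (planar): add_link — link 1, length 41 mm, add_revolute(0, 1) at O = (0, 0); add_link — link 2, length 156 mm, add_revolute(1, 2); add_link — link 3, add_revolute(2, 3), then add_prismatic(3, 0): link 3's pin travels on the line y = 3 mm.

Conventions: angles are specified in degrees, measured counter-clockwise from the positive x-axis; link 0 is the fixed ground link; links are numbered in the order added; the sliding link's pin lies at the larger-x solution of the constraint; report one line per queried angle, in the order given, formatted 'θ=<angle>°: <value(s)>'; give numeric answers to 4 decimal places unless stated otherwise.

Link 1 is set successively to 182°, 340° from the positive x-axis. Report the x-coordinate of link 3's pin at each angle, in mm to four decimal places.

geometry: r = 41 mm, L = 156 mm, e = 3 mm
θ=182°: crank pin P = (r cos θ, r sin θ) = (-40.975024, -1.430879)
θ=182°: h = r sin θ − e = -1.430879 − 3 = -4.430879
θ=182°: x = r cos θ + √(L² − h²) = -40.975024 + 155.937062 = 114.962038
θ=340°: crank pin P = (r cos θ, r sin θ) = (38.527397, -14.022826)
θ=340°: h = r sin θ − e = -14.022826 − 3 = -17.022826
θ=340°: x = r cos θ + √(L² − h²) = 38.527397 + 155.068447 = 193.595845

θ=182°: 114.9620
θ=340°: 193.5958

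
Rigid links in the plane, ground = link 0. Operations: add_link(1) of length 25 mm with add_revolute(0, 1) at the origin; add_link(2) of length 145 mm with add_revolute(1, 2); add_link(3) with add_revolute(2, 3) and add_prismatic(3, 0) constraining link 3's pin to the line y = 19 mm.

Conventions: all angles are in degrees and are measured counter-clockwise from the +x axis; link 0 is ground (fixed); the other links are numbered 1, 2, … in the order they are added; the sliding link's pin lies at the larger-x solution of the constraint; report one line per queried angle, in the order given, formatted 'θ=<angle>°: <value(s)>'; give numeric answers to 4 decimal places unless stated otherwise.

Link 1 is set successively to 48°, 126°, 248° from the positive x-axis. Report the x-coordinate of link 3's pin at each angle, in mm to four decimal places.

geometry: r = 25 mm, L = 145 mm, e = 19 mm
θ=48°: crank pin P = (r cos θ, r sin θ) = (16.728265, 18.578621)
θ=48°: h = r sin θ − e = 18.578621 − 19 = -0.421379
θ=48°: x = r cos θ + √(L² − h²) = 16.728265 + 144.999388 = 161.727653
θ=126°: crank pin P = (r cos θ, r sin θ) = (-14.694631, 20.225425)
θ=126°: h = r sin θ − e = 20.225425 − 19 = 1.225425
θ=126°: x = r cos θ + √(L² − h²) = -14.694631 + 144.994822 = 130.300190
θ=248°: crank pin P = (r cos θ, r sin θ) = (-9.365165, -23.179596)
θ=248°: h = r sin θ − e = -23.179596 − 19 = -42.179596
θ=248°: x = r cos θ + √(L² − h²) = -9.365165 + 138.729527 = 129.364362

θ=48°: 161.7277
θ=126°: 130.3002
θ=248°: 129.3644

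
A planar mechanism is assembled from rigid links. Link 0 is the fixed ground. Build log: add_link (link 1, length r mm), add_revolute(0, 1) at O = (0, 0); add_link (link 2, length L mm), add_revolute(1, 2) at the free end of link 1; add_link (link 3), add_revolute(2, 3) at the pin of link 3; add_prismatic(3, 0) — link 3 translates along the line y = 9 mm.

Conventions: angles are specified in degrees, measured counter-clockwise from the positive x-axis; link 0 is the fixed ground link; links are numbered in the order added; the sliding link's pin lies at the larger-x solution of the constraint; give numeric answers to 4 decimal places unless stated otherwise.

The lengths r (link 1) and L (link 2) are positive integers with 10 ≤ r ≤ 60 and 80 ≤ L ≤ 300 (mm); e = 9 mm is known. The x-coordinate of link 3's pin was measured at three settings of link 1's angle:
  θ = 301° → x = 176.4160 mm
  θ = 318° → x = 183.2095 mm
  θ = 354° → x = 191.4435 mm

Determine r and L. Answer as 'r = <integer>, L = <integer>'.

constraint per measurement: (x − r cos θ)² + (r sin θ − e)² = L²
subtracting the θ₁ and θ₂ equations cancels the r² and L² terms:
r = (x₁² − x₂²) / (2[(x₁cos θ₁ + e sin θ₁) − (x₂cos θ₂ + e sin θ₂)]) = 26.0002 → r = 26
L² = (x₁ − r cos θ₁)² + (r sin θ₁ − e)² = 27555.9896 → L = 166.0000 → L = 166
check at θ₃=354°: x = 191.4435 (printed 191.4435) ✓

r = 26, L = 166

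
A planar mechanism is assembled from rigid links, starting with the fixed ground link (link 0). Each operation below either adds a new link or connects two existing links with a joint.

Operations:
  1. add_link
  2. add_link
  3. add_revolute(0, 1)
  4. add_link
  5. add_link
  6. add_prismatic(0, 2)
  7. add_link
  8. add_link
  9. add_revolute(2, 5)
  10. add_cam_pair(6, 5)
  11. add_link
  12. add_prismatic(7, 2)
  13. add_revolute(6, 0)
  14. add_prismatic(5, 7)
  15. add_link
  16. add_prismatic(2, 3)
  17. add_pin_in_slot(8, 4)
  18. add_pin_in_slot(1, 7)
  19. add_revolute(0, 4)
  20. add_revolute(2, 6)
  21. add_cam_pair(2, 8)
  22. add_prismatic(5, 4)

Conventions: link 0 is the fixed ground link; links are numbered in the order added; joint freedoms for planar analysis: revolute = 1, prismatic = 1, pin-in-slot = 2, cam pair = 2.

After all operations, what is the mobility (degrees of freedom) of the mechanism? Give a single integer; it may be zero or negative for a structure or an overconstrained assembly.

(L,J1,J2)=(1,0,0); link0 fixed
link1: (2,0,0)
link2: (3,0,0)
R 0-1 [J1]: (3,1,0)
link3: (4,1,0)
link4: (5,1,0)
P 0-2 [J1]: (5,2,0)
link5: (6,2,0)
link6: (7,2,0)
R 2-5 [J1]: (7,3,0)
C 6-5 [J2]: (7,3,1)
link7: (8,3,1)
P 7-2 [J1]: (8,4,1)
R 6-0 [J1]: (8,5,1)
P 5-7 [J1]: (8,6,1)
link8: (9,6,1)
P 2-3 [J1]: (9,7,1)
PS 8-4 [J2]: (9,7,2)
PS 1-7 [J2]: (9,7,3)
R 0-4 [J1]: (9,8,3)
R 2-6 [J1]: (9,9,3)
C 2-8 [J2]: (9,9,4)
P 5-4 [J1]: (9,10,4)
Grübler: 3·8 − 2·10 − 4 = 0

M = 0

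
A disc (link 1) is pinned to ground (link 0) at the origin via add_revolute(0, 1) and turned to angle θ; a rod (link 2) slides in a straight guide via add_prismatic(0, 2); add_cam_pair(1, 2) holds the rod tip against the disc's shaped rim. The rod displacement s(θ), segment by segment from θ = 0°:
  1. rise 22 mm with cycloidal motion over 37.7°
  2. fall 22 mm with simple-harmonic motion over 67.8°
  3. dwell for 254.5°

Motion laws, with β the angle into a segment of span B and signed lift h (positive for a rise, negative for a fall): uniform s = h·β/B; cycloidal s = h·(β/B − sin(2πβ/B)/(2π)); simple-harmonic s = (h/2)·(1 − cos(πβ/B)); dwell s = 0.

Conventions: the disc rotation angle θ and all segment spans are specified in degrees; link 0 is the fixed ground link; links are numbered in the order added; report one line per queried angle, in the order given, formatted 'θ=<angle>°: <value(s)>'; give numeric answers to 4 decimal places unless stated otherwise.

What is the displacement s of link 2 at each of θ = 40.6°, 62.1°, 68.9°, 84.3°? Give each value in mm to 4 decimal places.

segment 1 (0° to 37.7°, cycloidal, h = 22) is passed completely: s = 0.0000 + (22) = 22.0000
θ = 40.6° falls in segment 2 (37.7° to 105.5°, simple-harmonic, h = -22): β = 40.6 − 37.7 = 2.9°, B = 67.8°; Δs = -22/2·(1 − cos(π·0.0428)) = -0.0992; s = 22.0000 − 0.0992 = 21.9008
θ = 62.1° falls in segment 2 (37.7° to 105.5°, simple-harmonic, h = -22): β = 62.1 − 37.7 = 24.4°, B = 67.8°; Δs = -22/2·(1 − cos(π·0.3599)) = -6.3127; s = 22.0000 − 6.3127 = 15.6873
θ = 68.9° falls in segment 2 (37.7° to 105.5°, simple-harmonic, h = -22): β = 68.9 − 37.7 = 31.2°, B = 67.8°; Δs = -22/2·(1 − cos(π·0.4602)) = -9.6274; s = 22.0000 − 9.6274 = 12.3726
θ = 84.3° falls in segment 2 (37.7° to 105.5°, simple-harmonic, h = -22): β = 84.3 − 37.7 = 46.6°, B = 67.8°; Δs = -22/2·(1 − cos(π·0.6873)) = -17.1060; s = 22.0000 − 17.1060 = 4.8940

θ=40.6°: 21.9008
θ=62.1°: 15.6873
θ=68.9°: 12.3726
θ=84.3°: 4.8940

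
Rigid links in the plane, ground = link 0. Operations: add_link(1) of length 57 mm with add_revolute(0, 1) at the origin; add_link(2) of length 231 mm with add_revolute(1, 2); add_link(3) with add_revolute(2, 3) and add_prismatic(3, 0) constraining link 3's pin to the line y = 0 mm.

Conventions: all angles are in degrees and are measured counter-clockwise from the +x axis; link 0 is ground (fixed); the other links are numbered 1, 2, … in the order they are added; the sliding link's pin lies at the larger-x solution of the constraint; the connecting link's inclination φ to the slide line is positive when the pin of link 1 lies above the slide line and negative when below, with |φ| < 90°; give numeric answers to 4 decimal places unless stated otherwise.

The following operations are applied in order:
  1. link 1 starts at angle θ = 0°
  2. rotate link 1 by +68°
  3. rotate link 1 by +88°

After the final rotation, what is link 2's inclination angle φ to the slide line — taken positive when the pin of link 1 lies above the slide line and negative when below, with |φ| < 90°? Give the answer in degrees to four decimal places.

geometry: r = 57 mm, L = 231 mm, e = 0 mm; θ starts at 0°
rotate link 1 by +68°: θ ← 0° +68° = 68°
rotate link 1 by +88°: θ ← 68° +88° = 156°
h = r sin θ − e = 23.183989 − 0 = 23.183989
sin φ = h / L = 23.183989 / 231 = 0.10036359
φ = arcsin(0.10036359) = 5.760108°

5.7601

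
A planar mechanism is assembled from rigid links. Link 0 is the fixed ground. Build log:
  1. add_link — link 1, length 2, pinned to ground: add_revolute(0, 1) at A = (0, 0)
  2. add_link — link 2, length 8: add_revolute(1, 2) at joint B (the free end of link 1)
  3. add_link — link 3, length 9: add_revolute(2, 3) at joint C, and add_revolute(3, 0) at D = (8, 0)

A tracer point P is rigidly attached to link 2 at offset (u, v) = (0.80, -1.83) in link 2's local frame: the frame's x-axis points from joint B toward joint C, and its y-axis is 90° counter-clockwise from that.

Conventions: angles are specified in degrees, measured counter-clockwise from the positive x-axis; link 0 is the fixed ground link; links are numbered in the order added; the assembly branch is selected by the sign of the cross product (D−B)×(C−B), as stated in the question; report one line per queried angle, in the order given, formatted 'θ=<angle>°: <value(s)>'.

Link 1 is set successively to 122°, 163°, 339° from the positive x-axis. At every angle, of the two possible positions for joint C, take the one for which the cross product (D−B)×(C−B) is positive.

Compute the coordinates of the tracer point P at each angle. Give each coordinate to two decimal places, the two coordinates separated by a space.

A=(0,0), D=(8.00,0)
θ=122°: B = A + 2.00·(cos122°, sin122°) = (-1.0598, 1.6961)
θ=122°: |BD| = 9.2172
θ=122°: circle(B,8.00) ∩ circle(D,9.00): a=3.6864, h=7.1000
θ=122°:   candidates: C₊=(3.8701,7.9965) cross=65.443; C₋=(1.2571,-5.9610) cross=-65.443
θ=122°:   branch + wants cross > 0 → take C=(3.8701,7.9965) (cross=65.443)
θ=122°: ex = (C−B)/|BC| = (0.6162,0.7876); ey = (-0.7876,0.6162)
θ=122°: P = B + 0.80·ex + -1.83·ey = (0.8744,1.1984)
θ=163°: B = A + 2.00·(cos163°, sin163°) = (-1.9126, 0.5847)
θ=163°: |BD| = 9.9298
θ=163°: circle(B,8.00) ∩ circle(D,9.00): a=4.1089, h=6.8642
θ=163°:   candidates: C₊=(2.5934,7.1950) cross=68.160; C₋=(1.7850,-6.5095) cross=-68.160
θ=163°:   branch + wants cross > 0 → take C=(2.5934,7.1950) (cross=68.160)
θ=163°: ex = (C−B)/|BC| = (0.5632,0.8263); ey = (-0.8263,0.5632)
θ=163°: P = B + 0.80·ex + -1.83·ey = (0.0501,0.2150)
θ=339°: B = A + 2.00·(cos339°, sin339°) = (1.8672, -0.7167)
θ=339°: |BD| = 6.1746
θ=339°: circle(B,8.00) ∩ circle(D,9.00): a=1.7107, h=7.8150
θ=339°:   candidates: C₊=(2.6591,7.2440) cross=48.254; C₋=(4.4734,-8.2803) cross=-48.254
θ=339°:   branch + wants cross > 0 → take C=(2.6591,7.2440) (cross=48.254)
θ=339°: ex = (C−B)/|BC| = (0.0990,0.9951); ey = (-0.9951,0.0990)
θ=339°: P = B + 0.80·ex + -1.83·ey = (3.7674,-0.1018)

θ=122°: 0.87 1.20
θ=163°: 0.05 0.22
θ=339°: 3.77 -0.10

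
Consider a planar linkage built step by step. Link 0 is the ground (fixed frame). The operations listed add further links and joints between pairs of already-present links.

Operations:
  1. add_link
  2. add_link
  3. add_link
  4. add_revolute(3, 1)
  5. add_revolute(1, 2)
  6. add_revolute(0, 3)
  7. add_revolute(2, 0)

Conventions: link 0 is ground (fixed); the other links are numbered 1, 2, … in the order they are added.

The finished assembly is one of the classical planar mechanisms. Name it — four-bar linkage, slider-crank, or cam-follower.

links: 4 (incl. ground); joints: 4 revolute, 0 prismatic, 0 higher (cam) pair, forming one closed loop
4 links in a single 4R loop → four-bar linkage

four-bar linkage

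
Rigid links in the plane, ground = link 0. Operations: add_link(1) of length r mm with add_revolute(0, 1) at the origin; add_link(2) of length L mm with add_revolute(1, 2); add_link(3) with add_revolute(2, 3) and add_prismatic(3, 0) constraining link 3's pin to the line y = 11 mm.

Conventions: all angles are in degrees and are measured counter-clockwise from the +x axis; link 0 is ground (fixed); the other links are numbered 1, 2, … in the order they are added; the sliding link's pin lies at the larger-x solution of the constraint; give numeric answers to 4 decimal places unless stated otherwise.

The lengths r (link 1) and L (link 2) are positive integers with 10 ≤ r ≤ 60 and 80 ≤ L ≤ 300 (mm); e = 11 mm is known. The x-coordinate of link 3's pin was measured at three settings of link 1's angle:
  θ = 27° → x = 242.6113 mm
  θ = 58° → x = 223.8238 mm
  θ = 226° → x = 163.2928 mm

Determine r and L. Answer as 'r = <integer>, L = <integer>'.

constraint per measurement: (x − r cos θ)² + (r sin θ − e)² = L²
subtracting the θ₁ and θ₂ equations cancels the r² and L² terms:
r = (x₁² − x₂²) / (2[(x₁cos θ₁ + e sin θ₁) − (x₂cos θ₂ + e sin θ₂)]) = 47.0000 → r = 47
L² = (x₁ − r cos θ₁)² + (r sin θ₁ − e)² = 40401.0011 → L = 201.0000 → L = 201
check at θ₃=226°: x = 163.2928 (printed 163.2928) ✓

r = 47, L = 201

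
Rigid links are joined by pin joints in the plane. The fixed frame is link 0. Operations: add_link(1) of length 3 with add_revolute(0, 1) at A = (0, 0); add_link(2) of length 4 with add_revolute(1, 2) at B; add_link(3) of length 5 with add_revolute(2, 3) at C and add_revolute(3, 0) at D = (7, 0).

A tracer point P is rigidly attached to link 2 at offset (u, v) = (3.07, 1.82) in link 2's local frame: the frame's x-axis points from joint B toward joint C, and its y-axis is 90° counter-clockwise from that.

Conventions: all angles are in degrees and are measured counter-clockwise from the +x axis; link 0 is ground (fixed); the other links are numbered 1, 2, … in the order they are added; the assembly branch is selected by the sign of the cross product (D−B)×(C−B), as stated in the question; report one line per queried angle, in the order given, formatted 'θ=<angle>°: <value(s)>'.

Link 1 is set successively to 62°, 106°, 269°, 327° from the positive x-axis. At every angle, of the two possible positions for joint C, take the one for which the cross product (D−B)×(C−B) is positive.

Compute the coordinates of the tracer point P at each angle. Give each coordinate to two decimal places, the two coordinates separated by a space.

A=(0,0), D=(7.00,0)
θ=62°: B = A + 3.00·(cos62°, sin62°) = (1.4084, 2.6488)
θ=62°: |BD| = 6.1873
θ=62°: circle(B,4.00) ∩ circle(D,5.00): a=2.3663, h=3.2250
θ=62°:   candidates: C₊=(4.9276,4.5503) cross=19.954; C₋=(2.1663,-1.2787) cross=-19.954
θ=62°:   branch + wants cross > 0 → take C=(4.9276,4.5503) (cross=19.954)
θ=62°: ex = (C−B)/|BC| = (0.8798,0.4754); ey = (-0.4754,0.8798)
θ=62°: P = B + 3.07·ex + 1.82·ey = (3.2442,5.7094)
θ=106°: B = A + 3.00·(cos106°, sin106°) = (-0.8269, 2.8838)
θ=106°: |BD| = 8.3413
θ=106°: circle(B,4.00) ∩ circle(D,5.00): a=3.6311, h=1.6777
θ=106°:   candidates: C₊=(3.1604,3.2027) cross=13.994; C₋=(2.0003,0.0541) cross=-13.994
θ=106°:   branch + wants cross > 0 → take C=(3.1604,3.2027) (cross=13.994)
θ=106°: ex = (C−B)/|BC| = (0.9968,0.0797); ey = (-0.0797,0.9968)
θ=106°: P = B + 3.07·ex + 1.82·ey = (2.0882,4.9427)
θ=269°: B = A + 3.00·(cos269°, sin269°) = (-0.0524, -2.9995)
θ=269°: |BD| = 7.6637
θ=269°: circle(B,4.00) ∩ circle(D,5.00): a=3.2447, h=2.3392
θ=269°:   candidates: C₊=(2.0179,0.4230) cross=17.927; C₋=(3.8490,-3.8822) cross=-17.927
θ=269°:   branch + wants cross > 0 → take C=(2.0179,0.4230) (cross=17.927)
θ=269°: ex = (C−B)/|BC| = (0.5176,0.8556); ey = (-0.8556,0.5176)
θ=269°: P = B + 3.07·ex + 1.82·ey = (-0.0207,0.5693)
θ=327°: B = A + 3.00·(cos327°, sin327°) = (2.5160, -1.6339)
θ=327°: |BD| = 4.7724
θ=327°: circle(B,4.00) ∩ circle(D,5.00): a=1.4433, h=3.7305
θ=327°:   candidates: C₊=(2.5949,2.3653) cross=17.804; C₋=(5.1493,-4.6449) cross=-17.804
θ=327°:   branch + wants cross > 0 → take C=(2.5949,2.3653) (cross=17.804)
θ=327°: ex = (C−B)/|BC| = (0.0197,0.9998); ey = (-0.9998,0.0197)
θ=327°: P = B + 3.07·ex + 1.82·ey = (0.7569,1.4714)

θ=62°: 3.24 5.71
θ=106°: 2.09 4.94
θ=269°: -0.02 0.57
θ=327°: 0.76 1.47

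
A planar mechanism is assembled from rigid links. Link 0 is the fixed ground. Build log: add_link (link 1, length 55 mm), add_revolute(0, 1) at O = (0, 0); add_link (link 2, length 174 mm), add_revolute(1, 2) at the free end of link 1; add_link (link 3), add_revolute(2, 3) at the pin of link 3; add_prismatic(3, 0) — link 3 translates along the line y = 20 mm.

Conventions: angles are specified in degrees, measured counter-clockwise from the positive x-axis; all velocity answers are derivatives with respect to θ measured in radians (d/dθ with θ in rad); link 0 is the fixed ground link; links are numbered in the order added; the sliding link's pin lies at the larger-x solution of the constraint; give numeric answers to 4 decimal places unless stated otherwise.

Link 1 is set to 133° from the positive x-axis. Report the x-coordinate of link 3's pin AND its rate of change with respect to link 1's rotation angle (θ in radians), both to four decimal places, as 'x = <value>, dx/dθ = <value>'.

geometry: r = 55 mm, L = 174 mm, e = 20 mm
crank pin P = (r cos θ, r sin θ) = (-37.509910, 40.224454)
h = r sin θ − e = 40.224454 − 20 = 20.224454
x = r cos θ + √(L² − h²) = -37.509910 + 172.820634 = 135.310724
dx/dθ = −r sin θ − h·r cos θ/√(L² − h²) (θ in radians; h = 20.224454) = -35.834831

x = 135.3107, dx/dθ = -35.8348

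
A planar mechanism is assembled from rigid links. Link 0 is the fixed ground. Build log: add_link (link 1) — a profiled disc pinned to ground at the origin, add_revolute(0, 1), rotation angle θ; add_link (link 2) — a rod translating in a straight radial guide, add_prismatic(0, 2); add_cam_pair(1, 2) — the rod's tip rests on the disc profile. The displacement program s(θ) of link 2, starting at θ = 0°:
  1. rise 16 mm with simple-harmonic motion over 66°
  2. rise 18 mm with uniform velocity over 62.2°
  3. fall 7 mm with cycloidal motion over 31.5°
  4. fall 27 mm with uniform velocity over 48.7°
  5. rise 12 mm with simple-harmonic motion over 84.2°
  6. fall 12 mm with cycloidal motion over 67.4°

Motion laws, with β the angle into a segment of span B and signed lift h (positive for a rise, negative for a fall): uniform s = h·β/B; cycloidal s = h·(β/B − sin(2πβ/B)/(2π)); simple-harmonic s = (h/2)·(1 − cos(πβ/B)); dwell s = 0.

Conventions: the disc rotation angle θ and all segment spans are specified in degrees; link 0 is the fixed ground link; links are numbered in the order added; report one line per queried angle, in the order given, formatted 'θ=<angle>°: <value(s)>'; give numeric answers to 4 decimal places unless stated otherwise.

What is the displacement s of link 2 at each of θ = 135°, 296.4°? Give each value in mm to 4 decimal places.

seg 1 [0°–66°] simple-harmonic, h=16: full span → s += 16 → s = 16.0000
seg 2 [66°–128.2°] uniform, h=18: full span → s += 18 → s = 34.0000
seg 3 [128.2°–159.7°] cycloidal, h=-7: θ=135° here. β=6.8, B=31.5. -7·(0.2159 − sin(2π·0.2159)/(2π)) = -0.4225 → s = 33.5775
seg 3 [128.2°–159.7°] cycloidal, h=-7: full span → s += -7 → s = 27.0000
seg 4 [159.7°–208.4°] uniform, h=-27: full span → s += -27 → s = 0.0000
seg 5 [208.4°–292.6°] simple-harmonic, h=12: full span → s += 12 → s = 12.0000
seg 6 [292.6°–360°] cycloidal, h=-12: θ=296.4° here. β=3.8, B=67.4. -12·(0.0564 − sin(2π·0.0564)/(2π)) = -0.0141 → s = 11.9859

θ=135°: 33.5775
θ=296.4°: 11.9859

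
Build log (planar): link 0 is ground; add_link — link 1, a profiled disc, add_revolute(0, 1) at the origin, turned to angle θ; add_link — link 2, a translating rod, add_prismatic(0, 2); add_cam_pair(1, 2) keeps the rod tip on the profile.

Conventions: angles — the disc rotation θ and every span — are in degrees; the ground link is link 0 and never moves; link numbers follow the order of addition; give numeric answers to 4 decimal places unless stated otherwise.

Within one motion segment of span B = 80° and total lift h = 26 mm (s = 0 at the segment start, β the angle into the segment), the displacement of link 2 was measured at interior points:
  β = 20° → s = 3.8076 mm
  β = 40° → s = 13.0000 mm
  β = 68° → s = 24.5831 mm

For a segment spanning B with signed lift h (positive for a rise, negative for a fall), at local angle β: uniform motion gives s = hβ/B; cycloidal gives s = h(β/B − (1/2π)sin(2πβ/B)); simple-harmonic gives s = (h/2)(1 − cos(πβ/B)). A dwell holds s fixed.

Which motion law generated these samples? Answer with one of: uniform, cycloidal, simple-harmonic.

candidates at β/B = r: uniform s = h·r (linear in β); cycloidal s = h·(r − sin(2πr)/(2π)); simple-harmonic s = (h/2)(1 − cos(πr))
β=20°: printed 3.8076 | uniform 6.5000, cycloidal 2.3620, simple-harmonic 3.8076
β=40°: printed 13.0000 | uniform 13.0000, cycloidal 13.0000, simple-harmonic 13.0000
β=68°: printed 24.5831 | uniform 22.1000, cycloidal 25.4477, simple-harmonic 24.5831
only one law matches every sample → simple-harmonic

simple-harmonic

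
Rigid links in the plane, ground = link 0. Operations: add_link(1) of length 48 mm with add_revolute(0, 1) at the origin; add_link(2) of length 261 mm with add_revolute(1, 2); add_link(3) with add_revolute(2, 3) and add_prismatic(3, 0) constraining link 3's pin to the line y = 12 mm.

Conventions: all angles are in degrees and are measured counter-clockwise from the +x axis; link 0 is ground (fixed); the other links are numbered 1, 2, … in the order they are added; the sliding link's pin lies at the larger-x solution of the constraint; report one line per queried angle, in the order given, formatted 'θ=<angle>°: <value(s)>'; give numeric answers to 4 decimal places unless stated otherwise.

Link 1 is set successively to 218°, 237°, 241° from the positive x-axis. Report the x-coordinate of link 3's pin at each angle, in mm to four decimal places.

geometry: r = 48 mm, L = 261 mm, e = 12 mm
θ=218°: crank pin P = (r cos θ, r sin θ) = (-37.824516, -29.551751)
θ=218°: h = r sin θ − e = -29.551751 − 12 = -41.551751
θ=218°: x = r cos θ + √(L² − h²) = -37.824516 + 257.671209 = 219.846693
θ=237°: crank pin P = (r cos θ, r sin θ) = (-26.142674, -40.256187)
θ=237°: h = r sin θ − e = -40.256187 − 12 = -52.256187
θ=237°: x = r cos θ + √(L² − h²) = -26.142674 + 255.715254 = 229.572580
θ=241°: crank pin P = (r cos θ, r sin θ) = (-23.270862, -41.981746)
θ=241°: h = r sin θ − e = -41.981746 − 12 = -53.981746
θ=241°: x = r cos θ + √(L² − h²) = -23.270862 + 255.356557 = 232.085695

θ=218°: 219.8467
θ=237°: 229.5726
θ=241°: 232.0857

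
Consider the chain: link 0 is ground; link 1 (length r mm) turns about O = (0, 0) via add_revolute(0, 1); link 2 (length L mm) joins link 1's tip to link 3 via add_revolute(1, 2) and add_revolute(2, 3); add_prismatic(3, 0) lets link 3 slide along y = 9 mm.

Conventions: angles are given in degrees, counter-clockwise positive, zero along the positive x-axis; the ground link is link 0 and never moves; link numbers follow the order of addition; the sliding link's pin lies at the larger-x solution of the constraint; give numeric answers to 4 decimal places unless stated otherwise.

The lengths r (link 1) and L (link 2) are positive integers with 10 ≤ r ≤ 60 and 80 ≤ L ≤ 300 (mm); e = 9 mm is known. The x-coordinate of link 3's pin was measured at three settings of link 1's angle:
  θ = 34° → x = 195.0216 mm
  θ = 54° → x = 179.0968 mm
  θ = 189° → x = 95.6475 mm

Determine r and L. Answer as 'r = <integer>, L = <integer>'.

constraint per measurement: (x − r cos θ)² + (r sin θ − e)² = L²
subtracting the θ₁ and θ₂ equations cancels the r² and L² terms:
r = (x₁² − x₂²) / (2[(x₁cos θ₁ + e sin θ₁) − (x₂cos θ₂ + e sin θ₂)]) = 55.0001 → r = 55
L² = (x₁ − r cos θ₁)² + (r sin θ₁ − e)² = 22800.9978 → L = 151.0000 → L = 151
check at θ₃=189°: x = 95.6475 (printed 95.6475) ✓

r = 55, L = 151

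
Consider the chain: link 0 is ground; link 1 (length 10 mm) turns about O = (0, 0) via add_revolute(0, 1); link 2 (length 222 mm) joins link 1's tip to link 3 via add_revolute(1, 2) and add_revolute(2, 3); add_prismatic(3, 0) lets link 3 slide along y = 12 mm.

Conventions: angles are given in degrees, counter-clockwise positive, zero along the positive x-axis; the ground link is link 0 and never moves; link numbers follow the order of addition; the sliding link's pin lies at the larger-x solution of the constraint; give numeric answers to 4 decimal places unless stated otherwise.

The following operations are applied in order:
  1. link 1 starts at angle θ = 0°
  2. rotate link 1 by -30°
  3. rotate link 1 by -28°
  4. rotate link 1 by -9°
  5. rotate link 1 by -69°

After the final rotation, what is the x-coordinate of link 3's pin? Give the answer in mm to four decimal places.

geometry: r = 10 mm, L = 222 mm, e = 12 mm; θ starts at 0°
rotate link 1 by -30°: θ ← 0° -30° = -30°
rotate link 1 by -28°: θ ← -30° -28° = -58°
rotate link 1 by -9°: θ ← -58° -9° = -67°
rotate link 1 by -69°: θ ← -67° -69° = -136°
crank pin P = (r cos θ, r sin θ) = (-7.193398, -6.946584)
h = r sin θ − e = -6.946584 − 12 = -18.946584
x = r cos θ + √(L² − h²) = -7.193398 + 221.190025 = 213.996627

213.9966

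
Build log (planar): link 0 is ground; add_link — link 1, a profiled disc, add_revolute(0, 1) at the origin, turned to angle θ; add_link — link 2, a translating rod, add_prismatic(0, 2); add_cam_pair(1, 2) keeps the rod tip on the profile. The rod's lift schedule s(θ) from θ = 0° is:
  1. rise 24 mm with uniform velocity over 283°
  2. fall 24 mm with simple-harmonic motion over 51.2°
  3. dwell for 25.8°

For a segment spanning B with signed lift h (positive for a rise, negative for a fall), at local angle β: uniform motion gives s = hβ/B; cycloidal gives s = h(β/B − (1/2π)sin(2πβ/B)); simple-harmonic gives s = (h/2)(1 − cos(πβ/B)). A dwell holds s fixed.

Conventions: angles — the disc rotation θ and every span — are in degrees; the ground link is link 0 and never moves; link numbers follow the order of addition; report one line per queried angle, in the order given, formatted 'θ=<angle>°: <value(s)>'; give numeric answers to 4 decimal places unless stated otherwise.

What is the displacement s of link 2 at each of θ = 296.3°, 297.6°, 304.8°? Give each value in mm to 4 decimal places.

seg 1 [0°–283°] uniform, h=24: full span → s += 24 → s = 24.0000
seg 2 [283°–334.2°] simple-harmonic, h=-24: θ=296.3° here. β=13.3, B=51.2. -24/2·(1 − cos(π·0.2598)) = -3.7790 → s = 20.2210
seg 2 [283°–334.2°] simple-harmonic, h=-24: θ=297.6° here. β=14.6, B=51.2. -24/2·(1 − cos(π·0.2852)) = -4.5017 → s = 19.4983
seg 2 [283°–334.2°] simple-harmonic, h=-24: θ=304.8° here. β=21.8, B=51.2. -24/2·(1 − cos(π·0.4258)) = -9.2273 → s = 14.7727

θ=296.3°: 20.2210
θ=297.6°: 19.4983
θ=304.8°: 14.7727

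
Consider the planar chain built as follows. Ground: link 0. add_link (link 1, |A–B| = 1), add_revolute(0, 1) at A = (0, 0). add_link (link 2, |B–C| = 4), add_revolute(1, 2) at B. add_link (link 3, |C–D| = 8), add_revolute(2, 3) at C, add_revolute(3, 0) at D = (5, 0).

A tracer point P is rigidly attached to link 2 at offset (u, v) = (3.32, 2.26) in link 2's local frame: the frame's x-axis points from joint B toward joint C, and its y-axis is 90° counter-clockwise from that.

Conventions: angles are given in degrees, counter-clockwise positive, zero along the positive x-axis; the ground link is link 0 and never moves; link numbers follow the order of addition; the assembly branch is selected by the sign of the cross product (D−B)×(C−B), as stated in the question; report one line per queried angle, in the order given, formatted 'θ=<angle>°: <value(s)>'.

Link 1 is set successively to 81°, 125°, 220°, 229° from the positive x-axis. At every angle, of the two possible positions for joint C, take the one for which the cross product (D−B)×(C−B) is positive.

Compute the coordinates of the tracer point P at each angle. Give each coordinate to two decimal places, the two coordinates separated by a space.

A=(0,0), D=(5.00,0)
θ=81°: B = A + 1.00·(cos81°, sin81°) = (0.1564, 0.9877)
θ=81°: |BD| = 4.9432
θ=81°: circle(B,4.00) ∩ circle(D,8.00): a=-2.3835, h=3.2123
θ=81°:   candidates: C₊=(-1.5372,4.6115) cross=15.879; C₋=(-2.8208,-1.6836) cross=-15.879
θ=81°:   branch + wants cross > 0 → take C=(-1.5372,4.6115) (cross=15.879)
θ=81°: ex = (C−B)/|BC| = (-0.4234,0.9059); ey = (-0.9059,-0.4234)
θ=81°: P = B + 3.32·ex + 2.26·ey = (-3.2967,3.0385)
θ=125°: B = A + 1.00·(cos125°, sin125°) = (-0.5736, 0.8192)
θ=125°: |BD| = 5.6335
θ=125°: circle(B,4.00) ∩ circle(D,8.00): a=-1.4435, h=3.7304
θ=125°:   candidates: C₊=(-1.4593,4.7198) cross=21.015; C₋=(-2.5442,-2.6617) cross=-21.015
θ=125°:   branch + wants cross > 0 → take C=(-1.4593,4.7198) (cross=21.015)
θ=125°: ex = (C−B)/|BC| = (-0.2214,0.9752); ey = (-0.9752,-0.2214)
θ=125°: P = B + 3.32·ex + 2.26·ey = (-3.5127,3.5563)
θ=220°: B = A + 1.00·(cos220°, sin220°) = (-0.7660, -0.6428)
θ=220°: |BD| = 5.8018
θ=220°: circle(B,4.00) ∩ circle(D,8.00): a=-1.2358, h=3.8043
θ=220°:   candidates: C₊=(-2.4157,3.0012) cross=22.072; C₋=(-1.5727,-4.5606) cross=-22.072
θ=220°:   branch + wants cross > 0 → take C=(-2.4157,3.0012) (cross=22.072)
θ=220°: ex = (C−B)/|BC| = (-0.4124,0.9110); ey = (-0.9110,-0.4124)
θ=220°: P = B + 3.32·ex + 2.26·ey = (-4.1941,1.4497)
θ=229°: B = A + 1.00·(cos229°, sin229°) = (-0.6561, -0.7547)
θ=229°: |BD| = 5.7062
θ=229°: circle(B,4.00) ∩ circle(D,8.00): a=-1.3529, h=3.7643
θ=229°:   candidates: C₊=(-2.4949,2.7976) cross=21.480; C₋=(-1.4992,-4.6648) cross=-21.480
θ=229°:   branch + wants cross > 0 → take C=(-2.4949,2.7976) (cross=21.480)
θ=229°: ex = (C−B)/|BC| = (-0.4597,0.8881); ey = (-0.8881,-0.4597)
θ=229°: P = B + 3.32·ex + 2.26·ey = (-4.1893,1.1547)

θ=81°: -3.30 3.04
θ=125°: -3.51 3.56
θ=220°: -4.19 1.45
θ=229°: -4.19 1.15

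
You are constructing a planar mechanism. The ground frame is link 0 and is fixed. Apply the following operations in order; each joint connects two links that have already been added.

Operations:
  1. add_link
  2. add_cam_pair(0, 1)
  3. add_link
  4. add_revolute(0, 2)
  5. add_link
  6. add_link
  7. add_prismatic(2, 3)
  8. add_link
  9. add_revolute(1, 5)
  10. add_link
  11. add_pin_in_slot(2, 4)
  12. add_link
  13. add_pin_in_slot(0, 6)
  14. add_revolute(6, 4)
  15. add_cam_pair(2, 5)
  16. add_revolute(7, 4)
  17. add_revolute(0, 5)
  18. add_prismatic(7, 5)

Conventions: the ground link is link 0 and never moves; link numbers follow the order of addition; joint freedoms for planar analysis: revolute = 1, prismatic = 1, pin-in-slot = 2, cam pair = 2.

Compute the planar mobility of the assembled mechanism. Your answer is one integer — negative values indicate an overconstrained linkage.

link 0 = ground. State L|J1|J2 = 1|0|0
+link1  2|0|0
C(0,1) f=2→J2  2|0|1
+link2  3|0|1
R(0,2) f=1→J1  3|1|1
+link3  4|1|1
+link4  5|1|1
P(2,3) f=1→J1  5|2|1
+link5  6|2|1
R(1,5) f=1→J1  6|3|1
+link6  7|3|1
PS(2,4) f=2→J2  7|3|2
+link7  8|3|2
PS(0,6) f=2→J2  8|3|3
R(6,4) f=1→J1  8|4|3
C(2,5) f=2→J2  8|4|4
R(7,4) f=1→J1  8|5|4
R(0,5) f=1→J1  8|6|4
P(7,5) f=1→J1  8|7|4
M = 3(8−1)−2·7−4 = 21−14−4 = 3

M = 3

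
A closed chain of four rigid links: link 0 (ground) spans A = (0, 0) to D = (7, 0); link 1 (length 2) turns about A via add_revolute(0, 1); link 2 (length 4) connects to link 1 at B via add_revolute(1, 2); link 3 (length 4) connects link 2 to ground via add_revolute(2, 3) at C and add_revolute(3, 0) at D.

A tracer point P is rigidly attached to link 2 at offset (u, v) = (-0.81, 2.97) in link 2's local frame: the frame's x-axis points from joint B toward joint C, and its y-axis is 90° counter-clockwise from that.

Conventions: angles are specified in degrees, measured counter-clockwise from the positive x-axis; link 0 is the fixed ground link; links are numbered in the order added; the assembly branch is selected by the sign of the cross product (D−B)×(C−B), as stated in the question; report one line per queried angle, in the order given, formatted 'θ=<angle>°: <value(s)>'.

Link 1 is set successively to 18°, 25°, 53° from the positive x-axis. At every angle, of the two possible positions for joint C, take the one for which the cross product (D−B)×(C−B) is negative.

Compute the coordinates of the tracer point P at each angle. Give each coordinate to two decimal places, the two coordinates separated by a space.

A=(0,0), D=(7.00,0)
θ=18°: B = A + 2.00·(cos18°, sin18°) = (1.9021, 0.6180)
θ=18°: |BD| = 5.1352
θ=18°: circle(B,4.00) ∩ circle(D,4.00): a=2.5676, h=3.0671
θ=18°:   candidates: C₊=(4.8202,3.3539) cross=15.750; C₋=(4.0819,-2.7358) cross=-15.750
θ=18°:   branch - wants cross < 0 → take C=(4.0819,-2.7358) (cross=-15.750)
θ=18°: ex = (C−B)/|BC| = (0.5450,-0.8385); ey = (0.8385,0.5450)
θ=18°: P = B + -0.81·ex + 2.97·ey = (3.9510,2.9157)
θ=25°: B = A + 2.00·(cos25°, sin25°) = (1.8126, 0.8452)
θ=25°: |BD| = 5.2558
θ=25°: circle(B,4.00) ∩ circle(D,4.00): a=2.6279, h=3.0157
θ=25°:   candidates: C₊=(4.8913,3.3990) cross=15.850; C₋=(3.9213,-2.5538) cross=-15.850
θ=25°:   branch - wants cross < 0 → take C=(3.9213,-2.5538) (cross=-15.850)
θ=25°: ex = (C−B)/|BC| = (0.5272,-0.8498); ey = (0.8498,0.5272)
θ=25°: P = B + -0.81·ex + 2.97·ey = (3.9094,3.0993)
θ=53°: B = A + 2.00·(cos53°, sin53°) = (1.2036, 1.5973)
θ=53°: |BD| = 6.0124
θ=53°: circle(B,4.00) ∩ circle(D,4.00): a=3.0062, h=2.6387
θ=53°:   candidates: C₊=(4.8028,3.3425) cross=15.865; C₋=(3.4008,-1.7452) cross=-15.865
θ=53°:   branch - wants cross < 0 → take C=(3.4008,-1.7452) (cross=-15.865)
θ=53°: ex = (C−B)/|BC| = (0.5493,-0.8356); ey = (0.8356,0.5493)
θ=53°: P = B + -0.81·ex + 2.97·ey = (3.2405,3.9055)

θ=18°: 3.95 2.92
θ=25°: 3.91 3.10
θ=53°: 3.24 3.91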